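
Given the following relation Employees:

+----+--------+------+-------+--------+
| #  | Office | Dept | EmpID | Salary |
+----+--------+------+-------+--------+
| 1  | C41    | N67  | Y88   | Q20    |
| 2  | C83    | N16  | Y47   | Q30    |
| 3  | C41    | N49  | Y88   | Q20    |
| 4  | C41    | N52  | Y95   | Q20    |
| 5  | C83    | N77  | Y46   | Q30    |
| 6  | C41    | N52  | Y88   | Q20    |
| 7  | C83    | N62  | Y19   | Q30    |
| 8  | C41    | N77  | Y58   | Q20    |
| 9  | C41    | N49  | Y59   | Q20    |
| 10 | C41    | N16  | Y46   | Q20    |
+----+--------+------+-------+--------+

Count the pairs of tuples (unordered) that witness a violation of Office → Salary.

Office=C41: all 7 rows agree on Salary — 0 pairs.
Office=C83: all 3 rows agree on Salary — 0 pairs.

0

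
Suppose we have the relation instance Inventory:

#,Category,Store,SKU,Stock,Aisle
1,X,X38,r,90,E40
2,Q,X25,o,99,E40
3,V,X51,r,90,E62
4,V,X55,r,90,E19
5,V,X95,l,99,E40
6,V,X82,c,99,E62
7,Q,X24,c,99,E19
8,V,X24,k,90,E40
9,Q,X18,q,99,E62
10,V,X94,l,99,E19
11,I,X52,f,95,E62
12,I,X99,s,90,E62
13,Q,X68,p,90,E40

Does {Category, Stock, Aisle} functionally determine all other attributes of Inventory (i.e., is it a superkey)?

All 13 rows have distinct {Category, Stock, Aisle} values, so {Category, Stock, Aisle} → (all attributes) holds and {Category, Stock, Aisle} is a superkey.

Yes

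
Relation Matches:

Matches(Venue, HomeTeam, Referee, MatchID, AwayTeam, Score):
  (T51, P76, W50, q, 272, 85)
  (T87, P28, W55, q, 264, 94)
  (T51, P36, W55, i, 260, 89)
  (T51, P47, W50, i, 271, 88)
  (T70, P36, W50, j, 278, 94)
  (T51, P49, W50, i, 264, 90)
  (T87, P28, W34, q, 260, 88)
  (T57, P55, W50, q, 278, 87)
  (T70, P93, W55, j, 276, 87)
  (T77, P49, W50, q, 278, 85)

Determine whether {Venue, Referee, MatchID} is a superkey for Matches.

No

Two distinct rows share (Venue=T51, Referee=W50, MatchID=i), so {Venue, Referee, MatchID} does not determine every attribute — not a superkey.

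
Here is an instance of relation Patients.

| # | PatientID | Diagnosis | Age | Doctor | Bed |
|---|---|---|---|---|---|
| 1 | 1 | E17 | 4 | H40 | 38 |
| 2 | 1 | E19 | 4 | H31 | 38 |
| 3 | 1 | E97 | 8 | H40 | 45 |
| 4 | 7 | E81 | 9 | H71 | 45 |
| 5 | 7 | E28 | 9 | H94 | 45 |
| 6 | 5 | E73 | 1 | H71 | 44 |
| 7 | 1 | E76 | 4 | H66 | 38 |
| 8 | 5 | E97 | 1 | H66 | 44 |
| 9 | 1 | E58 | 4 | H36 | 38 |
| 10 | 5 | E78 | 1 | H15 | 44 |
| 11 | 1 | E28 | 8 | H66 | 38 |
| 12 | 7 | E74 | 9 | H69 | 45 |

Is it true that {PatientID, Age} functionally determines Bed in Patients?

No

(PatientID=1, Age=4): rows 1, 2, 7, 9 → Bed = 38, 38, 38, 38 ✓
(PatientID=1, Age=8): rows 3, 11 → Bed takes values {45, 38} — violation
(PatientID=7, Age=9): rows 4, 5, 12 → Bed = 45, 45, 45 ✓
(PatientID=5, Age=1): rows 6, 8, 10 → Bed = 44, 44, 44 ✓
Two rows agree on {PatientID, Age} but differ on Bed, so {PatientID, Age} -> Bed does not hold.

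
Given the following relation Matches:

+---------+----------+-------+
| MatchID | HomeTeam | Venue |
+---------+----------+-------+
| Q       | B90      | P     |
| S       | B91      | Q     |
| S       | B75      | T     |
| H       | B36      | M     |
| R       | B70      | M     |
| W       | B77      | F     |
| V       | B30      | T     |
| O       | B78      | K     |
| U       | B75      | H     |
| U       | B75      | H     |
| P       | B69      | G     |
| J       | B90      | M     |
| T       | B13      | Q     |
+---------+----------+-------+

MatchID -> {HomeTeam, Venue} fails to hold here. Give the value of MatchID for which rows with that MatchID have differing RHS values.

S

MatchID=Q: 1 row → {HomeTeam,Venue} = (B90, P) ✓
MatchID=S: 2 rows → {HomeTeam,Venue} takes values {(B91, Q), (B75, T)} — violation
MatchID=H: 1 row → {HomeTeam,Venue} = (B36, M) ✓
MatchID=R: 1 row → {HomeTeam,Venue} = (B70, M) ✓
MatchID=W: 1 row → {HomeTeam,Venue} = (B77, F) ✓
MatchID=V: 1 row → {HomeTeam,Venue} = (B30, T) ✓
MatchID=O: 1 row → {HomeTeam,Venue} = (B78, K) ✓
MatchID=U: 2 rows → {HomeTeam,Venue} = (B75, H), (B75, H) ✓
MatchID=P: 1 row → {HomeTeam,Venue} = (B69, G) ✓
MatchID=J: 1 row → {HomeTeam,Venue} = (B90, M) ✓
MatchID=T: 1 row → {HomeTeam,Venue} = (B13, Q) ✓
The only MatchID value with inconsistent RHS is MatchID=S.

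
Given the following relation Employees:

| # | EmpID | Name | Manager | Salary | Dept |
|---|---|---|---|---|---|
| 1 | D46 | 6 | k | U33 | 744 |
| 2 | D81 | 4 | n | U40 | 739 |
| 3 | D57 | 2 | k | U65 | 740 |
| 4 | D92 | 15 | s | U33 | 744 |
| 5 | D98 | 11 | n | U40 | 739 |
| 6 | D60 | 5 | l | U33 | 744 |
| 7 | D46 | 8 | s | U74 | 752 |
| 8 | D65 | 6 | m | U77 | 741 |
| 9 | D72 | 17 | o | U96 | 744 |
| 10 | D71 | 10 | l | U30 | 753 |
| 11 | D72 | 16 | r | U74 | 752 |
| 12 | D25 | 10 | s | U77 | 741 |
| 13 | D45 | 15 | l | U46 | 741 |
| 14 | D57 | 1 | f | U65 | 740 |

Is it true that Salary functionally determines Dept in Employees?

Yes

Salary=U33: rows 1, 4, 6 → Dept = 744, 744, 744 ✓
Salary=U40: rows 2, 5 → Dept = 739, 739 ✓
Salary=U65: rows 3, 14 → Dept = 740, 740 ✓
Salary=U74: rows 7, 11 → Dept = 752, 752 ✓
Salary=U77: rows 8, 12 → Dept = 741, 741 ✓
Salary=U96: row 9 → Dept = 744 ✓
Salary=U30: row 10 → Dept = 753 ✓
Salary=U46: row 13 → Dept = 741 ✓
Every Salary value is associated with a single Dept value, so Salary → Dept holds.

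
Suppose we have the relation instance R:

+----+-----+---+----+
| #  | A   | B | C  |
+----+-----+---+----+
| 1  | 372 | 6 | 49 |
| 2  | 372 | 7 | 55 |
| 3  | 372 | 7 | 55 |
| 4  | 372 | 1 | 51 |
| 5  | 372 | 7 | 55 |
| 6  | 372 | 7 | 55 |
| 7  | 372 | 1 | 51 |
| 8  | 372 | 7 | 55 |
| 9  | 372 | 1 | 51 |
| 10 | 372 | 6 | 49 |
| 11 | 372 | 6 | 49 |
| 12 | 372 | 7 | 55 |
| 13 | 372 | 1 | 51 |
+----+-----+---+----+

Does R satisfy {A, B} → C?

(A=372, B=6): rows 1, 10, 11 → C = 49, 49, 49 ✓
(A=372, B=7): rows 2, 3, 5, 6, 8, 12 → C = 55, 55, 55, 55, 55, 55 ✓
(A=372, B=1): rows 4, 7, 9, 13 → C = 51, 51, 51, 51 ✓
Every {A, B} value is associated with a single C value, so {A, B} → C holds.

Yes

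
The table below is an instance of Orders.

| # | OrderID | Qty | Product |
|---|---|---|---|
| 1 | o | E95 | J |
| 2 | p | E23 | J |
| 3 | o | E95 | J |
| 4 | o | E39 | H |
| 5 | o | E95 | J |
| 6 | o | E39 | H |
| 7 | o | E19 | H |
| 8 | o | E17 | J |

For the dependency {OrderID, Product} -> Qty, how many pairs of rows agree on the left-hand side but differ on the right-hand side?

(OrderID=o, Product=J): violating pairs (1,8), (3,8), (5,8) — 3 pairs.
(OrderID=o, Product=H): violating pairs (4,7), (6,7) — 2 pairs.

5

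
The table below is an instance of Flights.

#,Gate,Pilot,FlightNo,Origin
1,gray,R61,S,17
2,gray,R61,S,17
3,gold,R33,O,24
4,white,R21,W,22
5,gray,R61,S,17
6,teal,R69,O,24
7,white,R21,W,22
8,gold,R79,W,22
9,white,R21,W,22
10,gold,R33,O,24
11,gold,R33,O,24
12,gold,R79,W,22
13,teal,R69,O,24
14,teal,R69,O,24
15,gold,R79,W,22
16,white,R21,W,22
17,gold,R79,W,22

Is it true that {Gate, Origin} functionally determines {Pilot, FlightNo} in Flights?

(Gate=gray, Origin=17): rows 1, 2, 5 → {Pilot,FlightNo} = (R61, S), (R61, S), (R61, S) ✓
(Gate=gold, Origin=24): rows 3, 10, 11 → {Pilot,FlightNo} = (R33, O), (R33, O), (R33, O) ✓
(Gate=white, Origin=22): rows 4, 7, 9, 16 → {Pilot,FlightNo} = (R21, W), (R21, W), (R21, W), (R21, W) ✓
(Gate=teal, Origin=24): rows 6, 13, 14 → {Pilot,FlightNo} = (R69, O), (R69, O), (R69, O) ✓
(Gate=gold, Origin=22): rows 8, 12, 15, 17 → {Pilot,FlightNo} = (R79, W), (R79, W), (R79, W), (R79, W) ✓
Every {Gate, Origin} value is associated with a single {Pilot, FlightNo} value, so {Gate, Origin} → {Pilot, FlightNo} holds.

Yes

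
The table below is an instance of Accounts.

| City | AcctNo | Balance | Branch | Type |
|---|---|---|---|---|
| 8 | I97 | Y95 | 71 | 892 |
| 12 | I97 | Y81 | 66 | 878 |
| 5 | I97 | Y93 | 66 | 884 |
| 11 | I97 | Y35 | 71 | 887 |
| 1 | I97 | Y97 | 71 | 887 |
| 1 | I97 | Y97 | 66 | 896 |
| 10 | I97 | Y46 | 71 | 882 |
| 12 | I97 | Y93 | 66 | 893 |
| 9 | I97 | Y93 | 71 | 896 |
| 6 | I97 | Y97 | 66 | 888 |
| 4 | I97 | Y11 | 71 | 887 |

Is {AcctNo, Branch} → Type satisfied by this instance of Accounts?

(AcctNo=I97, Branch=71): 6 rows → Type takes values {892, 887, 882, 896} — violation
(AcctNo=I97, Branch=66): 5 rows → Type takes values {878, 884, 896, 893, 888} — violation
Two rows agree on {AcctNo, Branch} but differ on Type, so {AcctNo, Branch} → Type does not hold.

No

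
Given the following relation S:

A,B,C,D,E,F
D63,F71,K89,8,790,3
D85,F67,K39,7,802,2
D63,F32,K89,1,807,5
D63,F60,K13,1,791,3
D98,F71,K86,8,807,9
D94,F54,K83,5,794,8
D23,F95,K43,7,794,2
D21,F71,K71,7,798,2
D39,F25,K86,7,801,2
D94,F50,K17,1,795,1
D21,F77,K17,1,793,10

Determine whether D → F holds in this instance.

D=8: 2 rows → F takes values {3, 9} — violation
D=7: 4 rows → F = 2, 2, 2, 2 ✓
D=1: 4 rows → F takes values {5, 3, 1, 10} — violation
D=5: 1 row → F = 8 ✓
Two rows agree on D but differ on F, so D → F does not hold.

No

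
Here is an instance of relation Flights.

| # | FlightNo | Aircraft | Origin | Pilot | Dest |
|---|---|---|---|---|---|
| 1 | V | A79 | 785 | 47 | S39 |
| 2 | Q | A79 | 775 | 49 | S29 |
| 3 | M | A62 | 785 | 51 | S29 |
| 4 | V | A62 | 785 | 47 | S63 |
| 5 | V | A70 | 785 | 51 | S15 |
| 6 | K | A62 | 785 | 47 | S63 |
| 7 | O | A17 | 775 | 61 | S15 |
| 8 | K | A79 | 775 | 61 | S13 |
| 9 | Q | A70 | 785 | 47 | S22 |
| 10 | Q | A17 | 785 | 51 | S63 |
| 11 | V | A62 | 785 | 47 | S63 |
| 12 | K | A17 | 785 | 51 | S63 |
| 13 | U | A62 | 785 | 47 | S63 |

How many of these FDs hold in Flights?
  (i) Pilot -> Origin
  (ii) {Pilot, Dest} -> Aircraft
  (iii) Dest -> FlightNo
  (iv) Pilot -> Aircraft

(i) Pilot -> Origin: every LHS value maps to a single RHS value — holds.
(ii) {Pilot, Dest} -> Aircraft: every LHS value maps to a single RHS value — holds.
(iii) Dest -> FlightNo: Dest=S29: rows 2, 3 → FlightNo takes values {Q, M} — violation; Dest=S63: rows 4, 6, 10, 11, 12, 13 → FlightNo takes values {V, K, Q, U} — violation; Dest=S15: rows 5, 7 → FlightNo takes values {V, O} — violation — fails.
(iv) Pilot -> Aircraft: Pilot=47: rows 1, 4, 6, 9, 11, 13 → Aircraft takes values {A79, A62, A70} — violation; Pilot=51: rows 3, 5, 10, 12 → Aircraft takes values {A62, A70, A17} — violation; Pilot=61: rows 7, 8 → Aircraft takes values {A17, A79} — violation — fails.
2 of the 4 dependencies hold.

2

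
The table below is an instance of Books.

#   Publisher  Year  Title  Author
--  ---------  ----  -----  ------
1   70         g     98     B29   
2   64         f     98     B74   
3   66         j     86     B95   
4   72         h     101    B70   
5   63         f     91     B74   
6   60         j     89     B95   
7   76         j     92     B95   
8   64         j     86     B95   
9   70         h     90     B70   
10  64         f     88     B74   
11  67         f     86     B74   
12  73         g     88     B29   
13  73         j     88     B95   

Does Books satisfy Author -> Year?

Author=B29: rows 1, 12 → Year = g, g ✓
Author=B74: rows 2, 5, 10, 11 → Year = f, f, f, f ✓
Author=B95: rows 3, 6, 7, 8, 13 → Year = j, j, j, j, j ✓
Author=B70: rows 4, 9 → Year = h, h ✓
Every Author value is associated with a single Year value, so Author -> Year holds.

Yes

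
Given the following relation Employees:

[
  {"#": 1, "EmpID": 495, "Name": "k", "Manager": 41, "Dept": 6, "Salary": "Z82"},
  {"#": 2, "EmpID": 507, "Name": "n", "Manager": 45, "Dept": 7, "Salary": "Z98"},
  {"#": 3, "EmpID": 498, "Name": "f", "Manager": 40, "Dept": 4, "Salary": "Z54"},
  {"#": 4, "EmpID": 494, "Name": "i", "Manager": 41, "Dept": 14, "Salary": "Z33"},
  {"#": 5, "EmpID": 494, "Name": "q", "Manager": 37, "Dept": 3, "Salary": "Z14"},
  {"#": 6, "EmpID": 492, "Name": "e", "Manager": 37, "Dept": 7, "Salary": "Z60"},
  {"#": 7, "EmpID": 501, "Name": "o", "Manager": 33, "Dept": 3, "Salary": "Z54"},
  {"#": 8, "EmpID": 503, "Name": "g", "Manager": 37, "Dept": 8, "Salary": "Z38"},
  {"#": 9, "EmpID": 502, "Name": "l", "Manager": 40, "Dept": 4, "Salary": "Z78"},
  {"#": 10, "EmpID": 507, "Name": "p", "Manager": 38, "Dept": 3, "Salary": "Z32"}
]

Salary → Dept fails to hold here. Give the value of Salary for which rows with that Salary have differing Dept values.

Salary=Z82: row 1 → Dept = 6 ✓
Salary=Z98: row 2 → Dept = 7 ✓
Salary=Z54: rows 3, 7 → Dept takes values {4, 3} — violation
Salary=Z33: row 4 → Dept = 14 ✓
Salary=Z14: row 5 → Dept = 3 ✓
Salary=Z60: row 6 → Dept = 7 ✓
Salary=Z38: row 8 → Dept = 8 ✓
Salary=Z78: row 9 → Dept = 4 ✓
Salary=Z32: row 10 → Dept = 3 ✓
The only Salary value with inconsistent Dept is Salary=Z54.

Z54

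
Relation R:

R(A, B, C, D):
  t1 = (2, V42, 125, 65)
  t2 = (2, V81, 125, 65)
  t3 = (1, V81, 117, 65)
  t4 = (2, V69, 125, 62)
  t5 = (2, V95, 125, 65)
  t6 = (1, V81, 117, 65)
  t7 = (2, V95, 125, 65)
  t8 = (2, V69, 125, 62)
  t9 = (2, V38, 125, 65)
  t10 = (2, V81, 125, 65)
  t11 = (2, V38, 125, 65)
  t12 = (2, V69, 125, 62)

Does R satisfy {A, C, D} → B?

No

(A=2, C=125, D=65): rows 1, 2, 5, 7, 9, 10, 11 → B takes values {V42, V81, V95, V38} — violation
(A=1, C=117, D=65): rows 3, 6 → B = V81, V81 ✓
(A=2, C=125, D=62): rows 4, 8, 12 → B = V69, V69, V69 ✓
Two rows agree on {A, C, D} but differ on B, so {A, C, D} → B does not hold.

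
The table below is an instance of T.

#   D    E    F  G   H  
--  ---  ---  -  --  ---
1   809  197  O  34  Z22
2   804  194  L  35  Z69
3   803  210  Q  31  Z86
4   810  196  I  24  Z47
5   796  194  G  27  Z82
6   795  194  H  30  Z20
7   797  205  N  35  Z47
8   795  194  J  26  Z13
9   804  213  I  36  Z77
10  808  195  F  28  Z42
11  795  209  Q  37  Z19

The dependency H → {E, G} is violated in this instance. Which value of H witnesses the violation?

Z47

H=Z22: row 1 → {E,G} = (197, 34) ✓
H=Z69: row 2 → {E,G} = (194, 35) ✓
H=Z86: row 3 → {E,G} = (210, 31) ✓
H=Z47: rows 4, 7 → {E,G} takes values {(196, 24), (205, 35)} — violation
H=Z82: row 5 → {E,G} = (194, 27) ✓
H=Z20: row 6 → {E,G} = (194, 30) ✓
H=Z13: row 8 → {E,G} = (194, 26) ✓
H=Z77: row 9 → {E,G} = (213, 36) ✓
H=Z42: row 10 → {E,G} = (195, 28) ✓
H=Z19: row 11 → {E,G} = (209, 37) ✓
The only H value with inconsistent RHS is H=Z47.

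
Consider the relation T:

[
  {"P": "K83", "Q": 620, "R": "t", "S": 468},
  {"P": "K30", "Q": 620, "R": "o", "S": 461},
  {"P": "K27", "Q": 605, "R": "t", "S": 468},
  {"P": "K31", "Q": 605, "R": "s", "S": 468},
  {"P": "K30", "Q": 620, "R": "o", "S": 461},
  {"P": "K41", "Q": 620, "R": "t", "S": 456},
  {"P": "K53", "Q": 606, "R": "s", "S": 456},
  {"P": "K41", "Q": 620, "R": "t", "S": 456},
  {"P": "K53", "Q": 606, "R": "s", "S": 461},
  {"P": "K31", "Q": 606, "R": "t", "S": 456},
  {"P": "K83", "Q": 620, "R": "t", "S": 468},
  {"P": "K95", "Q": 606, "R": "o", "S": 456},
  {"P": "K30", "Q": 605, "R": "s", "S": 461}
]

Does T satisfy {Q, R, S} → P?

(Q=620, R=t, S=468): 2 rows → P = K83, K83 ✓
(Q=620, R=o, S=461): 2 rows → P = K30, K30 ✓
(Q=605, R=t, S=468): 1 row → P = K27 ✓
(Q=605, R=s, S=468): 1 row → P = K31 ✓
(Q=620, R=t, S=456): 2 rows → P = K41, K41 ✓
(Q=606, R=s, S=456): 1 row → P = K53 ✓
(Q=606, R=s, S=461): 1 row → P = K53 ✓
(Q=606, R=t, S=456): 1 row → P = K31 ✓
(Q=606, R=o, S=456): 1 row → P = K95 ✓
(Q=605, R=s, S=461): 1 row → P = K30 ✓
Every {Q, R, S} value is associated with a single P value, so {Q, R, S} → P holds.

Yes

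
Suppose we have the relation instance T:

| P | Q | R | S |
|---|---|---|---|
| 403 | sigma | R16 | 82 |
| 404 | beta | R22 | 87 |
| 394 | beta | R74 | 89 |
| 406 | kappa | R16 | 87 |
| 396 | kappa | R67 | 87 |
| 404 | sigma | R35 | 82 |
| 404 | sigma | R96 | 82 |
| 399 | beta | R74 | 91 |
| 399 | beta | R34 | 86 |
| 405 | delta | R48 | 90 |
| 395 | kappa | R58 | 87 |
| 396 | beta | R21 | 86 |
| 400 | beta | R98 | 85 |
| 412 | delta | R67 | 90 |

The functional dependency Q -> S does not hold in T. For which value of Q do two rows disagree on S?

Q=sigma: 3 rows → S = 82, 82, 82 ✓
Q=beta: 6 rows → S takes values {87, 89, 91, 86, 85} — violation
Q=kappa: 3 rows → S = 87, 87, 87 ✓
Q=delta: 2 rows → S = 90, 90 ✓
The only Q value with inconsistent S is Q=beta.

beta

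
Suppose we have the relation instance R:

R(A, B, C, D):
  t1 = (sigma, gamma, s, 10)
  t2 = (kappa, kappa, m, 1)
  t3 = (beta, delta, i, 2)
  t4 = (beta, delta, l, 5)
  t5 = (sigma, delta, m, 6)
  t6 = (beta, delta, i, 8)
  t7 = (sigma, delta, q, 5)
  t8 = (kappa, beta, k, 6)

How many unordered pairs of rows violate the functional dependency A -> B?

3

A=sigma: violating pairs (1,5), (1,7) — 2 pairs.
A=kappa: violating pairs (2,8) — 1 pair.
A=beta: all 3 rows agree on B — 0 pairs.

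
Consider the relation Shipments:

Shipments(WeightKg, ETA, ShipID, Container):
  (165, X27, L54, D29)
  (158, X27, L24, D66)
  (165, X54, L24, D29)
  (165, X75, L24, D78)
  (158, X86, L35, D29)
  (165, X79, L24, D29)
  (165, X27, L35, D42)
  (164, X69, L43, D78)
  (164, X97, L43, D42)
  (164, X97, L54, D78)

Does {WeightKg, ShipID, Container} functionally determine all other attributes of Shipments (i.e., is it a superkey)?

Two distinct rows share (WeightKg=165, ShipID=L24, Container=D29), so {WeightKg, ShipID, Container} does not determine every attribute — not a superkey.

No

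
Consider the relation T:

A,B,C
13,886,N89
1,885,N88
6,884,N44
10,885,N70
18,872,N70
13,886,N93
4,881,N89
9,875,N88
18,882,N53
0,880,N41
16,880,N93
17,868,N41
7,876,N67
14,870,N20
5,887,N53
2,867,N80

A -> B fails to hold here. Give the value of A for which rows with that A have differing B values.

A=13: 2 rows → B = 886, 886 ✓
A=1: 1 row → B = 885 ✓
A=6: 1 row → B = 884 ✓
A=10: 1 row → B = 885 ✓
A=18: 2 rows → B takes values {872, 882} — violation
A=4: 1 row → B = 881 ✓
A=9: 1 row → B = 875 ✓
A=0: 1 row → B = 880 ✓
A=16: 1 row → B = 880 ✓
A=17: 1 row → B = 868 ✓
A=7: 1 row → B = 876 ✓
A=14: 1 row → B = 870 ✓
A=5: 1 row → B = 887 ✓
A=2: 1 row → B = 867 ✓
The only A value with inconsistent B is A=18.

18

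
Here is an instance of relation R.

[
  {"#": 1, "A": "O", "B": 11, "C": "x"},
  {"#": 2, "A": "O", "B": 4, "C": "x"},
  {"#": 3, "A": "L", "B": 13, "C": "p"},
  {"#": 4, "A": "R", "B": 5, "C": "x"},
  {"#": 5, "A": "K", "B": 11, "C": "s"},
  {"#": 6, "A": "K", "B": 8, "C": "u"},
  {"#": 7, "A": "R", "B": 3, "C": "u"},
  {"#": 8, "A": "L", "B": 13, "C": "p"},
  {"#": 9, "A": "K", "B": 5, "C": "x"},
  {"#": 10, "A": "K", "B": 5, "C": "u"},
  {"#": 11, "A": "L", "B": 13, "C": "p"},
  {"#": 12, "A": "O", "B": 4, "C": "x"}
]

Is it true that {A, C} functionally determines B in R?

No

(A=O, C=x): rows 1, 2, 12 → B takes values {11, 4} — violation
(A=L, C=p): rows 3, 8, 11 → B = 13, 13, 13 ✓
(A=R, C=x): row 4 → B = 5 ✓
(A=K, C=s): row 5 → B = 11 ✓
(A=K, C=u): rows 6, 10 → B takes values {8, 5} — violation
(A=R, C=u): row 7 → B = 3 ✓
(A=K, C=x): row 9 → B = 5 ✓
Two rows agree on {A, C} but differ on B, so {A, C} -> B does not hold.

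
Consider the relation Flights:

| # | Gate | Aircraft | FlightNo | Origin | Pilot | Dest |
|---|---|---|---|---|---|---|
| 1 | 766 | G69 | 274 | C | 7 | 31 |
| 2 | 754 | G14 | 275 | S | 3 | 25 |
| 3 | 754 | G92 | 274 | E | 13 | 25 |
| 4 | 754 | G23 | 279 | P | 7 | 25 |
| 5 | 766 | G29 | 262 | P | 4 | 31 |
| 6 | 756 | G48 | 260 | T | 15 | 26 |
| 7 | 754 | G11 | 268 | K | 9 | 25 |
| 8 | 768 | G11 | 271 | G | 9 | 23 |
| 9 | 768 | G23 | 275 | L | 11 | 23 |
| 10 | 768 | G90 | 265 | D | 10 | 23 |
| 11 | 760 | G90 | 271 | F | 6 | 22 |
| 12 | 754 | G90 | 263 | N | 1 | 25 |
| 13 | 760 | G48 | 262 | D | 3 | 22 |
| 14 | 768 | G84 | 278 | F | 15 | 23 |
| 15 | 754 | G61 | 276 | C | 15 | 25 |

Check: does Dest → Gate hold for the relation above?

Dest=31: rows 1, 5 → Gate = 766, 766 ✓
Dest=25: rows 2, 3, 4, 7, 12, 15 → Gate = 754, 754, 754, 754, 754, 754 ✓
Dest=26: row 6 → Gate = 756 ✓
Dest=23: rows 8, 9, 10, 14 → Gate = 768, 768, 768, 768 ✓
Dest=22: rows 11, 13 → Gate = 760, 760 ✓
Every Dest value is associated with a single Gate value, so Dest → Gate holds.

Yes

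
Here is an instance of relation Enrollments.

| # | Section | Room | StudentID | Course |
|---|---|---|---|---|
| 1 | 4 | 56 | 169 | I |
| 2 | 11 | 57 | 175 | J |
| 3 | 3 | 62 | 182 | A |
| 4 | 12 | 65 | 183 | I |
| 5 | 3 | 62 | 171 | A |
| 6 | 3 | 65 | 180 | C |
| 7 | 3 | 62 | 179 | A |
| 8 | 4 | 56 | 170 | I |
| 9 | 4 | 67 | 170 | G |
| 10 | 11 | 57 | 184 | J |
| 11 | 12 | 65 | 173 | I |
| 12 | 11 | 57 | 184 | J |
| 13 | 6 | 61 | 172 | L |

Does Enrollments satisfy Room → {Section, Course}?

Room=56: rows 1, 8 → {Section,Course} = (4, I), (4, I) ✓
Room=57: rows 2, 10, 12 → {Section,Course} = (11, J), (11, J), (11, J) ✓
Room=62: rows 3, 5, 7 → {Section,Course} = (3, A), (3, A), (3, A) ✓
Room=65: rows 4, 6, 11 → {Section,Course} takes values {(12, I), (3, C)} — violation
Room=67: row 9 → {Section,Course} = (4, G) ✓
Room=61: row 13 → {Section,Course} = (6, L) ✓
Two rows agree on Room but differ on {Section, Course}, so Room → {Section, Course} does not hold.

No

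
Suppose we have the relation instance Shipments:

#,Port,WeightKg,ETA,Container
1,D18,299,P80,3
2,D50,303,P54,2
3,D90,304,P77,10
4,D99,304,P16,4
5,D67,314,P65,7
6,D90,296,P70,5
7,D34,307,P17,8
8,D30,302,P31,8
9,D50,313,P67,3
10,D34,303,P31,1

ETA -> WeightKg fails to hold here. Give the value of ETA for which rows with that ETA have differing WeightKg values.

ETA=P80: row 1 → WeightKg = 299 ✓
ETA=P54: row 2 → WeightKg = 303 ✓
ETA=P77: row 3 → WeightKg = 304 ✓
ETA=P16: row 4 → WeightKg = 304 ✓
ETA=P65: row 5 → WeightKg = 314 ✓
ETA=P70: row 6 → WeightKg = 296 ✓
ETA=P17: row 7 → WeightKg = 307 ✓
ETA=P31: rows 8, 10 → WeightKg takes values {302, 303} — violation
ETA=P67: row 9 → WeightKg = 313 ✓
The only ETA value with inconsistent WeightKg is ETA=P31.

P31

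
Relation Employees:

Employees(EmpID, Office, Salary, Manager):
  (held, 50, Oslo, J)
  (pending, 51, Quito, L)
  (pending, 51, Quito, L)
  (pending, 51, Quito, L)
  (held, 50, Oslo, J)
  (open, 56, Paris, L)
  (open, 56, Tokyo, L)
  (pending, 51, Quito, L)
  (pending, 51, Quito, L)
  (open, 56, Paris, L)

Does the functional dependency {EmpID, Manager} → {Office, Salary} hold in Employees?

No

(EmpID=held, Manager=J): 2 rows → {Office,Salary} = (50, Oslo), (50, Oslo) ✓
(EmpID=pending, Manager=L): 5 rows → {Office,Salary} = (51, Quito), (51, Quito), (51, Quito), (51, Quito), (51, Quito) ✓
(EmpID=open, Manager=L): 3 rows → {Office,Salary} takes values {(56, Paris), (56, Tokyo)} — violation
Two rows agree on {EmpID, Manager} but differ on {Office, Salary}, so {EmpID, Manager} → {Office, Salary} does not hold.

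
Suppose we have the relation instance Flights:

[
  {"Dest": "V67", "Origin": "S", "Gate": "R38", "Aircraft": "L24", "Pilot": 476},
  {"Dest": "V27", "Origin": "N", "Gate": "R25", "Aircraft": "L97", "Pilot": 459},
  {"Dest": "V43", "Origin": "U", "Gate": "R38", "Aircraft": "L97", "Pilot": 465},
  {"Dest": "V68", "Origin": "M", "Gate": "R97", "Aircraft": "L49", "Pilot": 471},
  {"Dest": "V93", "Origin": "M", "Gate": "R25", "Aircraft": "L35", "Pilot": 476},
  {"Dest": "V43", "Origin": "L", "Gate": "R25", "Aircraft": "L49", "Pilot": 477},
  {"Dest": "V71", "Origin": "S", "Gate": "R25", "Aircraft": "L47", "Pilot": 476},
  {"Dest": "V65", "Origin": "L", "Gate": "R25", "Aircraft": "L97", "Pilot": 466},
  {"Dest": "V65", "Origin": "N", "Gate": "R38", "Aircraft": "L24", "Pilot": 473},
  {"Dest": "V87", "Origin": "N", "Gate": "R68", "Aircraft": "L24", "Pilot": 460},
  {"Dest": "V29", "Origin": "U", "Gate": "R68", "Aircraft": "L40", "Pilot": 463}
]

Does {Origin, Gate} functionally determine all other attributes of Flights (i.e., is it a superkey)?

No

Two distinct rows share (Origin=L, Gate=R25), so {Origin, Gate} does not determine every attribute — not a superkey.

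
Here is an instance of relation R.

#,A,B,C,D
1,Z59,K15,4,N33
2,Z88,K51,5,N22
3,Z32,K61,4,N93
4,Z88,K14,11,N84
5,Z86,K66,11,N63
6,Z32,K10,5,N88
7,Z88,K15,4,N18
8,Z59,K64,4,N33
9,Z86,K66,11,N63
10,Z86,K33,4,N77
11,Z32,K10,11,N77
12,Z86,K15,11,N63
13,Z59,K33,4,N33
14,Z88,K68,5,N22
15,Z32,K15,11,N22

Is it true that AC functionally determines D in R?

(A=Z59, C=4): rows 1, 8, 13 → D = N33, N33, N33 ✓
(A=Z88, C=5): rows 2, 14 → D = N22, N22 ✓
(A=Z32, C=4): row 3 → D = N93 ✓
(A=Z88, C=11): row 4 → D = N84 ✓
(A=Z86, C=11): rows 5, 9, 12 → D = N63, N63, N63 ✓
(A=Z32, C=5): row 6 → D = N88 ✓
(A=Z88, C=4): row 7 → D = N18 ✓
(A=Z86, C=4): row 10 → D = N77 ✓
(A=Z32, C=11): rows 11, 15 → D takes values {N77, N22} — violation
Two rows agree on AC but differ on D, so AC -> D does not hold.

No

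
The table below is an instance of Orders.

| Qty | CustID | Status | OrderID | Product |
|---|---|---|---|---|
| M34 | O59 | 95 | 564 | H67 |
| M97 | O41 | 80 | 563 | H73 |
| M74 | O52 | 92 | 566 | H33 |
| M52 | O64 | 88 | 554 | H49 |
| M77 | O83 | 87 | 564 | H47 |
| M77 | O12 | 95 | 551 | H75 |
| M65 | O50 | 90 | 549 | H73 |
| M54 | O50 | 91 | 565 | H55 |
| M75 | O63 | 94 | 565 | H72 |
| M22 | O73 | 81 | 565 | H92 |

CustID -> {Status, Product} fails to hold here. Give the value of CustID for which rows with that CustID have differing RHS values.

O50

CustID=O59: 1 row → {Status,Product} = (95, H67) ✓
CustID=O41: 1 row → {Status,Product} = (80, H73) ✓
CustID=O52: 1 row → {Status,Product} = (92, H33) ✓
CustID=O64: 1 row → {Status,Product} = (88, H49) ✓
CustID=O83: 1 row → {Status,Product} = (87, H47) ✓
CustID=O12: 1 row → {Status,Product} = (95, H75) ✓
CustID=O50: 2 rows → {Status,Product} takes values {(90, H73), (91, H55)} — violation
CustID=O63: 1 row → {Status,Product} = (94, H72) ✓
CustID=O73: 1 row → {Status,Product} = (81, H92) ✓
The only CustID value with inconsistent RHS is CustID=O50.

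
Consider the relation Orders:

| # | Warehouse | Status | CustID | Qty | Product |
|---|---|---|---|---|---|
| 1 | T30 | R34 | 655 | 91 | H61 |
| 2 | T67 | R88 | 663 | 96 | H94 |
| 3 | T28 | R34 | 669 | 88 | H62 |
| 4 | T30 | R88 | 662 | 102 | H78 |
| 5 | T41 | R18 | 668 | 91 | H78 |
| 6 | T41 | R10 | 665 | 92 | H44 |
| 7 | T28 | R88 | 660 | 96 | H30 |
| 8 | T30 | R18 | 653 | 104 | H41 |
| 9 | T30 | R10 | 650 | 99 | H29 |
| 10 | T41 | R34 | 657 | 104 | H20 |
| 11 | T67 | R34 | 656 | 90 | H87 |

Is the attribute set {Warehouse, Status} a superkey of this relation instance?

Yes

All 11 rows have distinct {Warehouse, Status} values, so {Warehouse, Status} → (all attributes) holds and {Warehouse, Status} is a superkey.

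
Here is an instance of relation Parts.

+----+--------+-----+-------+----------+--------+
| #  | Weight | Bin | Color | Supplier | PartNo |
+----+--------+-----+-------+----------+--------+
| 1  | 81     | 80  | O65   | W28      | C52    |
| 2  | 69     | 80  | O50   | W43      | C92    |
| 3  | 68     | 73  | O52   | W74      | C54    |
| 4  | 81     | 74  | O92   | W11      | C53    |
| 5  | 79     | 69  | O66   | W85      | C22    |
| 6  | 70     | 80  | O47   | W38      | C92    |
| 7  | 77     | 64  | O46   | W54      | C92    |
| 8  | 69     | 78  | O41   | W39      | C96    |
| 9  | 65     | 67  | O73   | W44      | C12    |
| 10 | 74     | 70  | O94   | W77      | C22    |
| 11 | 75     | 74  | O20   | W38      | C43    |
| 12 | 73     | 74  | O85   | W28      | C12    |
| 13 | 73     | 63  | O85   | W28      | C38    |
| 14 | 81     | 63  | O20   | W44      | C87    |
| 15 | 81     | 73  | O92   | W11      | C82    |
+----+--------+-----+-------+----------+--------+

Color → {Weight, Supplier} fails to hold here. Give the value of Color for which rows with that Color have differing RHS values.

Color=O65: row 1 → {Weight,Supplier} = (81, W28) ✓
Color=O50: row 2 → {Weight,Supplier} = (69, W43) ✓
Color=O52: row 3 → {Weight,Supplier} = (68, W74) ✓
Color=O92: rows 4, 15 → {Weight,Supplier} = (81, W11), (81, W11) ✓
Color=O66: row 5 → {Weight,Supplier} = (79, W85) ✓
Color=O47: row 6 → {Weight,Supplier} = (70, W38) ✓
Color=O46: row 7 → {Weight,Supplier} = (77, W54) ✓
Color=O41: row 8 → {Weight,Supplier} = (69, W39) ✓
Color=O73: row 9 → {Weight,Supplier} = (65, W44) ✓
Color=O94: row 10 → {Weight,Supplier} = (74, W77) ✓
Color=O20: rows 11, 14 → {Weight,Supplier} takes values {(75, W38), (81, W44)} — violation
Color=O85: rows 12, 13 → {Weight,Supplier} = (73, W28), (73, W28) ✓
The only Color value with inconsistent RHS is Color=O20.

O20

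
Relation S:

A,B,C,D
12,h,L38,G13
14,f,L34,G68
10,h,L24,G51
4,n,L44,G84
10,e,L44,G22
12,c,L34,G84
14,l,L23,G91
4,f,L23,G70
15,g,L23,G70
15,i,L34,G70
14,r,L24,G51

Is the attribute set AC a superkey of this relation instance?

All 11 rows have distinct AC values, so AC → (all attributes) holds and AC is a superkey.

Yes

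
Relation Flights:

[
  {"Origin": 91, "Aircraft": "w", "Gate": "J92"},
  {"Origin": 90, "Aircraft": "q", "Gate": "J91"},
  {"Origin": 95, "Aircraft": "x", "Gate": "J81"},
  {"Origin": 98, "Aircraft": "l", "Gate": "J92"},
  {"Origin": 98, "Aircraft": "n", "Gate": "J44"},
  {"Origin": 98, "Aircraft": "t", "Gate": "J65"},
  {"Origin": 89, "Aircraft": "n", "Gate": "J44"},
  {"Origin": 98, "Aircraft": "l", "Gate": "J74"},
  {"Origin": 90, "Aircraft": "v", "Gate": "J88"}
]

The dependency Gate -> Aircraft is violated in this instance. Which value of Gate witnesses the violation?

Gate=J92: 2 rows → Aircraft takes values {w, l} — violation
Gate=J91: 1 row → Aircraft = q ✓
Gate=J81: 1 row → Aircraft = x ✓
Gate=J44: 2 rows → Aircraft = n, n ✓
Gate=J65: 1 row → Aircraft = t ✓
Gate=J74: 1 row → Aircraft = l ✓
Gate=J88: 1 row → Aircraft = v ✓
The only Gate value with inconsistent Aircraft is Gate=J92.

J92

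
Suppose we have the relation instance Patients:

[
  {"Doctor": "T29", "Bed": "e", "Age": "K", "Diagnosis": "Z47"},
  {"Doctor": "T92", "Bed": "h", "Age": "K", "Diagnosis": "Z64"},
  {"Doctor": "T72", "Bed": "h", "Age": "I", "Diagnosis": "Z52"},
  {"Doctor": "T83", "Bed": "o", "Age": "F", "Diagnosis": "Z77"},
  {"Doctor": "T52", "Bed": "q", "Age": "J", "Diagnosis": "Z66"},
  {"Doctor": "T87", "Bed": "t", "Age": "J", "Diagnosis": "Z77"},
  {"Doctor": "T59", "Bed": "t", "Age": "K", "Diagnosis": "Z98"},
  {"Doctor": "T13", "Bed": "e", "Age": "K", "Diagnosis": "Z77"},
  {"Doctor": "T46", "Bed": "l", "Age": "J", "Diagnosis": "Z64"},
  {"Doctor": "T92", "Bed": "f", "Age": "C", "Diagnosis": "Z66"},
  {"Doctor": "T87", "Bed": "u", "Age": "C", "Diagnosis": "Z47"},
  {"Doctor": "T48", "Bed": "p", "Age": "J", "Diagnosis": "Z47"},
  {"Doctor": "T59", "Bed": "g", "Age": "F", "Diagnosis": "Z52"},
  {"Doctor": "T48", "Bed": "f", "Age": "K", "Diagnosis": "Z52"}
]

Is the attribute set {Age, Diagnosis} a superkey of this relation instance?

All 14 rows have distinct {Age, Diagnosis} values, so {Age, Diagnosis} → (all attributes) holds and {Age, Diagnosis} is a superkey.

Yes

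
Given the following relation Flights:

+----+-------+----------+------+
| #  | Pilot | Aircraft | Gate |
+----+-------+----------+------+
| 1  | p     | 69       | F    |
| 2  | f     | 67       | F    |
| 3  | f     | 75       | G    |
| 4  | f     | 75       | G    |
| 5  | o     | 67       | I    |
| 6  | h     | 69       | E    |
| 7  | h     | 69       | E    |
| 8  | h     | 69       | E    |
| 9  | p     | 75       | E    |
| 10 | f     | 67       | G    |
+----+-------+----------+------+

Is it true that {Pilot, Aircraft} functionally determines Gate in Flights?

(Pilot=p, Aircraft=69): row 1 → Gate = F ✓
(Pilot=f, Aircraft=67): rows 2, 10 → Gate takes values {F, G} — violation
(Pilot=f, Aircraft=75): rows 3, 4 → Gate = G, G ✓
(Pilot=o, Aircraft=67): row 5 → Gate = I ✓
(Pilot=h, Aircraft=69): rows 6, 7, 8 → Gate = E, E, E ✓
(Pilot=p, Aircraft=75): row 9 → Gate = E ✓
Two rows agree on {Pilot, Aircraft} but differ on Gate, so {Pilot, Aircraft} → Gate does not hold.

No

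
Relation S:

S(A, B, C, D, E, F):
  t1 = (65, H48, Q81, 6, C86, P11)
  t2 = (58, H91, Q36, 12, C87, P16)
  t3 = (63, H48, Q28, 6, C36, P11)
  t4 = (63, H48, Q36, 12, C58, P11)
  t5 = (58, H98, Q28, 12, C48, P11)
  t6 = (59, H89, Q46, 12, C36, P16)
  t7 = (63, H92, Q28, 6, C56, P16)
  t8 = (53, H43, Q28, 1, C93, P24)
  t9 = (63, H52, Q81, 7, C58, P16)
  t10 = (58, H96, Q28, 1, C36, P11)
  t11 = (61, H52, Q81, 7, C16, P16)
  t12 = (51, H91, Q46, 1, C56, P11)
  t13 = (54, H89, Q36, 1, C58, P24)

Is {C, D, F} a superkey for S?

Rows 9 and 11 have the same {C, D, F} value (C=Q81, D=7, F=P16) but are distinct tuples, so {C, D, F} does not determine every attribute — not a superkey.

No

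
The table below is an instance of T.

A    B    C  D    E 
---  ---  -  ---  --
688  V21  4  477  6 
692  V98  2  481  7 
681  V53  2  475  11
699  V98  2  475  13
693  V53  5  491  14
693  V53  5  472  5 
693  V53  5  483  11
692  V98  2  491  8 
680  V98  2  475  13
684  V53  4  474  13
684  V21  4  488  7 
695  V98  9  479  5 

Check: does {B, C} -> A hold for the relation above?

(B=V21, C=4): 2 rows → A takes values {688, 684} — violation
(B=V98, C=2): 4 rows → A takes values {692, 699, 680} — violation
(B=V53, C=2): 1 row → A = 681 ✓
(B=V53, C=5): 3 rows → A = 693, 693, 693 ✓
(B=V53, C=4): 1 row → A = 684 ✓
(B=V98, C=9): 1 row → A = 695 ✓
Two rows agree on {B, C} but differ on A, so {B, C} -> A does not hold.

No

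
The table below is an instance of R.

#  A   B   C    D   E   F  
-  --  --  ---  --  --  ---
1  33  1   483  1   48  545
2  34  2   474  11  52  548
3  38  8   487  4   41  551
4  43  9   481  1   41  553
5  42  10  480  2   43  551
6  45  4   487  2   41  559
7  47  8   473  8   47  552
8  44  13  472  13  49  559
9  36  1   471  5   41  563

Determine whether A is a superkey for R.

All 9 rows have distinct A values, so A → (all attributes) holds and A is a superkey.

Yes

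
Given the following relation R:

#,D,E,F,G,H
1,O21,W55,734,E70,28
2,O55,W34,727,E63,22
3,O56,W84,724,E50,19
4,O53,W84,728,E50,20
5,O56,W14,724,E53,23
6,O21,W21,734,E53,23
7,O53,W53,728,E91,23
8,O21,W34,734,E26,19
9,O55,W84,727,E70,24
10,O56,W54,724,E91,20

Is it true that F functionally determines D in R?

F=734: rows 1, 6, 8 → D = O21, O21, O21 ✓
F=727: rows 2, 9 → D = O55, O55 ✓
F=724: rows 3, 5, 10 → D = O56, O56, O56 ✓
F=728: rows 4, 7 → D = O53, O53 ✓
Every F value is associated with a single D value, so F -> D holds.

Yes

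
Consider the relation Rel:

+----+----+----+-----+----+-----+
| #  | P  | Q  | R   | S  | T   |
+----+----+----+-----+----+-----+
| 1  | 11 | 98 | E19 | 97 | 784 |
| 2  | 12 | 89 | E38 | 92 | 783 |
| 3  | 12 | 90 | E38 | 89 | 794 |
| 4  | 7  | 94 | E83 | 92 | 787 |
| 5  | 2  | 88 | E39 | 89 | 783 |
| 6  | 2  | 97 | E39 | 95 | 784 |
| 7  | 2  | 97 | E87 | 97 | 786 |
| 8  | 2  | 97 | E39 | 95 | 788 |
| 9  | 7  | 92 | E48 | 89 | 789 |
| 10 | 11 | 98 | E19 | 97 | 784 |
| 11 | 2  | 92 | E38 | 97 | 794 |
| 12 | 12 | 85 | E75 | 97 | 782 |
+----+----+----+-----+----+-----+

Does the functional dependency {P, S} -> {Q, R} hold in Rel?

(P=11, S=97): rows 1, 10 → {Q,R} = (98, E19), (98, E19) ✓
(P=12, S=92): row 2 → {Q,R} = (89, E38) ✓
(P=12, S=89): row 3 → {Q,R} = (90, E38) ✓
(P=7, S=92): row 4 → {Q,R} = (94, E83) ✓
(P=2, S=89): row 5 → {Q,R} = (88, E39) ✓
(P=2, S=95): rows 6, 8 → {Q,R} = (97, E39), (97, E39) ✓
(P=2, S=97): rows 7, 11 → {Q,R} takes values {(97, E87), (92, E38)} — violation
(P=7, S=89): row 9 → {Q,R} = (92, E48) ✓
(P=12, S=97): row 12 → {Q,R} = (85, E75) ✓
Two rows agree on {P, S} but differ on {Q, R}, so {P, S} -> {Q, R} does not hold.

No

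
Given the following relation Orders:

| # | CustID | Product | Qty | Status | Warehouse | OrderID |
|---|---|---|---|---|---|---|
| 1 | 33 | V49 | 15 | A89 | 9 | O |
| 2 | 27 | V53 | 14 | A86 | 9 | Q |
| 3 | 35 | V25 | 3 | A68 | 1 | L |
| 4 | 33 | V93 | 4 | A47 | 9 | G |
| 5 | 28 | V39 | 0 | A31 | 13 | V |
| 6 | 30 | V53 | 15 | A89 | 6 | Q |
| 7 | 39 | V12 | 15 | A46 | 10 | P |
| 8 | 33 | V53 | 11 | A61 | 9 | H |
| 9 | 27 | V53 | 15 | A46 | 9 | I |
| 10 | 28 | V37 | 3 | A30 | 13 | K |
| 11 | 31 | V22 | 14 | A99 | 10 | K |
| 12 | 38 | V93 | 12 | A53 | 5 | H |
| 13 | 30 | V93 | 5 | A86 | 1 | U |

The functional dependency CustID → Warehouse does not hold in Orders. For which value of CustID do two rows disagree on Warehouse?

30

CustID=33: rows 1, 4, 8 → Warehouse = 9, 9, 9 ✓
CustID=27: rows 2, 9 → Warehouse = 9, 9 ✓
CustID=35: row 3 → Warehouse = 1 ✓
CustID=28: rows 5, 10 → Warehouse = 13, 13 ✓
CustID=30: rows 6, 13 → Warehouse takes values {6, 1} — violation
CustID=39: row 7 → Warehouse = 10 ✓
CustID=31: row 11 → Warehouse = 10 ✓
CustID=38: row 12 → Warehouse = 5 ✓
The only CustID value with inconsistent Warehouse is CustID=30.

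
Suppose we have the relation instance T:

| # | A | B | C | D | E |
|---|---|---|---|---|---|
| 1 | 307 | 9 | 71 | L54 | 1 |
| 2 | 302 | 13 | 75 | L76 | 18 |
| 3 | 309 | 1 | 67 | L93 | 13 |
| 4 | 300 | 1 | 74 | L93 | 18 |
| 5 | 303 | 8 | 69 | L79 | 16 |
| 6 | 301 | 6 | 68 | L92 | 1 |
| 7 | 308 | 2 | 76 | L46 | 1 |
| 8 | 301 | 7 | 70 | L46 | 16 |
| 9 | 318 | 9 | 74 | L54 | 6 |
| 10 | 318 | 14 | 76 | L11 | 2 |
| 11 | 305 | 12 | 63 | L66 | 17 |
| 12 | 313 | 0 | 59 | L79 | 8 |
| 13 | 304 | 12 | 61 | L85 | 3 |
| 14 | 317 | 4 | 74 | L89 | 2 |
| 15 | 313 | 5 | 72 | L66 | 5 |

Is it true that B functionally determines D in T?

B=9: rows 1, 9 → D = L54, L54 ✓
B=13: row 2 → D = L76 ✓
B=1: rows 3, 4 → D = L93, L93 ✓
B=8: row 5 → D = L79 ✓
B=6: row 6 → D = L92 ✓
B=2: row 7 → D = L46 ✓
B=7: row 8 → D = L46 ✓
B=14: row 10 → D = L11 ✓
B=12: rows 11, 13 → D takes values {L66, L85} — violation
B=0: row 12 → D = L79 ✓
B=4: row 14 → D = L89 ✓
B=5: row 15 → D = L66 ✓
Two rows agree on B but differ on D, so B -> D does not hold.

No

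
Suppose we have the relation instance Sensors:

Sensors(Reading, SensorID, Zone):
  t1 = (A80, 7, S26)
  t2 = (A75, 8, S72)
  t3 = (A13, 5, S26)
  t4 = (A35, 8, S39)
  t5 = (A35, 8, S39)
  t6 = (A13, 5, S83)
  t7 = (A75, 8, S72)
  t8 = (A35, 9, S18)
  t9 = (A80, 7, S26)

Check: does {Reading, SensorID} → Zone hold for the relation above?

(Reading=A80, SensorID=7): rows 1, 9 → Zone = S26, S26 ✓
(Reading=A75, SensorID=8): rows 2, 7 → Zone = S72, S72 ✓
(Reading=A13, SensorID=5): rows 3, 6 → Zone takes values {S26, S83} — violation
(Reading=A35, SensorID=8): rows 4, 5 → Zone = S39, S39 ✓
(Reading=A35, SensorID=9): row 8 → Zone = S18 ✓
Two rows agree on {Reading, SensorID} but differ on Zone, so {Reading, SensorID} → Zone does not hold.

No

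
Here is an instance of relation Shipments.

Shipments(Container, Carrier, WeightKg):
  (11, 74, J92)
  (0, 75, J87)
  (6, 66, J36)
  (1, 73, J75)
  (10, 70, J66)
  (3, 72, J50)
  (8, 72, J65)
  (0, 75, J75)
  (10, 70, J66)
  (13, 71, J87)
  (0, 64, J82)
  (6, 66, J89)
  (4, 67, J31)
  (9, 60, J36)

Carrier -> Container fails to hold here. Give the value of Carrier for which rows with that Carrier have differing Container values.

72

Carrier=74: 1 row → Container = 11 ✓
Carrier=75: 2 rows → Container = 0, 0 ✓
Carrier=66: 2 rows → Container = 6, 6 ✓
Carrier=73: 1 row → Container = 1 ✓
Carrier=70: 2 rows → Container = 10, 10 ✓
Carrier=72: 2 rows → Container takes values {3, 8} — violation
Carrier=71: 1 row → Container = 13 ✓
Carrier=64: 1 row → Container = 0 ✓
Carrier=67: 1 row → Container = 4 ✓
Carrier=60: 1 row → Container = 9 ✓
The only Carrier value with inconsistent Container is Carrier=72.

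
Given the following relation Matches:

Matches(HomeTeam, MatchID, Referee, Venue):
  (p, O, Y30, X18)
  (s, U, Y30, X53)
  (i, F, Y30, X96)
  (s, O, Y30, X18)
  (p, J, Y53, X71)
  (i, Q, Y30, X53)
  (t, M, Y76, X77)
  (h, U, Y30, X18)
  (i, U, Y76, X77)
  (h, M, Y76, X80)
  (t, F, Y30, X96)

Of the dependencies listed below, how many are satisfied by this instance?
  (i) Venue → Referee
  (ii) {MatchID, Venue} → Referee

(i) Venue → Referee: every LHS value maps to a single RHS value — holds.
(ii) {MatchID, Venue} → Referee: every LHS value maps to a single RHS value — holds.
2 of the 2 dependencies hold.

2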